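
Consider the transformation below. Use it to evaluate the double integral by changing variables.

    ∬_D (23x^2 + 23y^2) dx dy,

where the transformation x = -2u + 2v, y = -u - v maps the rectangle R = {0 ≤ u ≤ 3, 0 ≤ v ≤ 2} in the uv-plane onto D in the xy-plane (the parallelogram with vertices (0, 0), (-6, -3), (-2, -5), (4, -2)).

Compute the Jacobian determinant of (x, y) with respect to (u, v):

    ∂(x,y)/∂(u,v) = | -2  2 | = (-2)(-1) - (2)(-1) = 4.
                   | -1  -1 |

Its absolute value is |J| = 4 (the area scaling factor).

Substituting x = -2u + 2v, y = -u - v into the integrand,

    23x^2 + 23y^2 → 115u^2 - 138u v + 115v^2,

so the integral becomes

    ∬_R (115u^2 - 138u v + 115v^2) · |J| du dv = ∫_0^3 ∫_0^2 (460u^2 - 552u v + 460v^2) dv du.

Inner (v): 920u^2 - 1104u + 3680/3.
Outer (u): 6992.

Therefore ∬_D (23x^2 + 23y^2) dx dy = 6992.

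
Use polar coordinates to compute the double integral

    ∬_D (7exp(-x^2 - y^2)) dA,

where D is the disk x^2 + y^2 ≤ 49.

The region D is 0 ≤ r ≤ 7, 0 ≤ θ ≤ 2π in polar coordinates, where x = r cos(θ), y = r sin(θ), and dA = r dr dθ.

Under the substitution, the integrand becomes 7exp(-r^2), so

    ∬_D (7exp(-x^2 - y^2)) dA = ∫_{0}^{2π} ∫_{0}^{7} (7exp(-r^2)) · r dr dθ.

Inner integral (in r): ∫_{0}^{7} (7exp(-r^2)) · r dr = 7/2 - 7exp(-49)/2.

Outer integral (in θ): ∫_{0}^{2π} (7/2 - 7exp(-49)/2) dθ = -7π exp(-49) + 7π.

Therefore ∬_D (7exp(-x^2 - y^2)) dA = -7π exp(-49) + 7π.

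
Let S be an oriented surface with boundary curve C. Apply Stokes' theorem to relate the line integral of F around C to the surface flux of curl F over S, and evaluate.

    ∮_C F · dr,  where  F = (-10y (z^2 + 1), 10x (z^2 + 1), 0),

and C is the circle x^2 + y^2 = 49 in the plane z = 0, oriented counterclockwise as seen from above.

Let S be the flat disk x^2 + y^2 ≤ 49 in the plane z = 0, with upward unit normal n̂ = ẑ. By Stokes' theorem,

    ∮_C F · dr = ∬_S (∇ × F) · n̂ dS = ∬_D (curl F)_z dA,

where D is the disk x^2 + y^2 ≤ 49.

Compute the curl of F = (-10y (z^2 + 1), 10x (z^2 + 1), 0):
    (∇ × F)_x = ∂F_z/∂y - ∂F_y/∂z = -20x z,
    (∇ × F)_y = ∂F_x/∂z - ∂F_z/∂x = -20y z,
    (∇ × F)_z = ∂F_y/∂x - ∂F_x/∂y = 20z^2 + 20.

On z = 0, (curl F)_z = 20.

Convert to polar (x = r cos θ, y = r sin θ, dA = r dr dθ); the integrand becomes 20, so

    ∬_D (curl F)_z dA = ∫_0^{2π} ∫_0^{7} (20) · r dr dθ.

Inner (r from 0 to 7): 490.
Outer (θ from 0 to 2π): 980π.

Therefore ∮_C F · dr = 980π.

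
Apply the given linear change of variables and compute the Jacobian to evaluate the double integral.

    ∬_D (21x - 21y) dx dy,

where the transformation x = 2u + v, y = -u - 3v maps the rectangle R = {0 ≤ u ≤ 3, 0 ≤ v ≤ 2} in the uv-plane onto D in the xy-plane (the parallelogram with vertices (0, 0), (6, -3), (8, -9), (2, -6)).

Compute the Jacobian determinant of (x, y) with respect to (u, v):

    ∂(x,y)/∂(u,v) = | 2  1 | = (2)(-3) - (1)(-1) = -5.
                   | -1  -3 |

Its absolute value is |J| = 5 (the area scaling factor).

Substituting x = 2u + v, y = -u - 3v into the integrand,

    21x - 21y → 63u + 84v,

so the integral becomes

    ∬_R (63u + 84v) · |J| du dv = ∫_0^3 ∫_0^2 (315u + 420v) dv du.

Inner (v): 630u + 840.
Outer (u): 5355.

Therefore ∬_D (21x - 21y) dx dy = 5355.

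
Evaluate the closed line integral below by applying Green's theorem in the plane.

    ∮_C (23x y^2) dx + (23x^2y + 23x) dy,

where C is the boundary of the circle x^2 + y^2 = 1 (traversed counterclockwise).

Green's theorem converts the closed line integral into a double integral over the enclosed region D:

    ∮_C P dx + Q dy = ∬_D (∂Q/∂x - ∂P/∂y) dA.

Here P = 23x y^2, Q = 23x^2y + 23x, so

    ∂Q/∂x = 46x y + 23,    ∂P/∂y = 46x y,
    ∂Q/∂x - ∂P/∂y = 23.

D is the region x^2 + y^2 ≤ 1. Evaluating the double integral:

In polar coordinates (x = r cos θ, y = r sin θ, dA = r dr dθ) the integrand becomes 23, so

    ∬_D (23) dA = ∫_0^{2π} ∫_0^{1} (23) · r dr dθ.

Inner (r from 0 to 1): 23/2.
Outer (θ from 0 to 2π): 23π.

Therefore ∮_C P dx + Q dy = 23π.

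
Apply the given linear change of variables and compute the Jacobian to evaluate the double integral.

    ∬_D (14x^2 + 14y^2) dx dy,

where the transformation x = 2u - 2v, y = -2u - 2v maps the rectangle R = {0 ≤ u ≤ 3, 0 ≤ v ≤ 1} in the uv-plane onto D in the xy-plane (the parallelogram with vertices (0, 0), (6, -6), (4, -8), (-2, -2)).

Compute the Jacobian determinant of (x, y) with respect to (u, v):

    ∂(x,y)/∂(u,v) = | 2  -2 | = (2)(-2) - (-2)(-2) = -8.
                   | -2  -2 |

Its absolute value is |J| = 8 (the area scaling factor).

Substituting x = 2u - 2v, y = -2u - 2v into the integrand,

    14x^2 + 14y^2 → 112u^2 + 112v^2,

so the integral becomes

    ∬_R (112u^2 + 112v^2) · |J| du dv = ∫_0^3 ∫_0^1 (896u^2 + 896v^2) dv du.

Inner (v): 896u^2 + 896/3.
Outer (u): 8960.

Therefore ∬_D (14x^2 + 14y^2) dx dy = 8960.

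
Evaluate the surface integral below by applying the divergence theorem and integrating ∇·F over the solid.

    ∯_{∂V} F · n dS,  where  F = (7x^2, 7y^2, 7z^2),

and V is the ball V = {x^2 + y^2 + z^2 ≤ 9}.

By the divergence theorem,

    ∯_{∂V} F · n dS = ∭_V (∇ · F) dV.

Compute the divergence:
    ∇ · F = ∂F_x/∂x + ∂F_y/∂y + ∂F_z/∂z = 14x + 14y + 14z.

In spherical coordinates, x = ρ sin(φ) cos(θ), y = ρ sin(φ) sin(θ), z = ρ cos(φ), dV = ρ^2 sin(φ) dρ dφ dθ, with 0 ≤ ρ ≤ 3, 0 ≤ φ ≤ π, 0 ≤ θ ≤ 2π.

The integrand, after substitution and multiplying by the volume element, becomes (14ρ (sqrt(2)sin(φ)sin(θ + π/4) + cos(φ))) · ρ^2 sin(φ), so

    ∭_V (∇·F) dV = ∫_0^{2π} ∫_0^{π} ∫_0^{3} (14ρ (sqrt(2)sin(φ)sin(θ + π/4) + cos(φ))) · ρ^2 sin(φ) dρ dφ dθ.

Inner (ρ from 0 to 3): 567(sqrt(2)sin(φ)sin(θ + π/4) + cos(φ))sin(φ)/2.
Middle (φ from 0 to π): 567sqrt(2)π sin(θ + π/4)/4.
Outer (θ from 0 to 2π): 0.

Therefore ∯_{∂V} F · n dS = 0.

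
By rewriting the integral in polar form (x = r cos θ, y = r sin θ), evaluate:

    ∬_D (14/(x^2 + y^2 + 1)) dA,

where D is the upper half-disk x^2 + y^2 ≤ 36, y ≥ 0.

The region D is 0 ≤ r ≤ 6, 0 ≤ θ ≤ π in polar coordinates, where x = r cos(θ), y = r sin(θ), and dA = r dr dθ.

Under the substitution, the integrand becomes 14/(r^2 + 1), so

    ∬_D (14/(x^2 + y^2 + 1)) dA = ∫_{0}^{π} ∫_{0}^{6} (14/(r^2 + 1)) · r dr dθ.

Inner integral (in r): ∫_{0}^{6} (14/(r^2 + 1)) · r dr = log(94931877133).

Outer integral (in θ): ∫_{0}^{π} (log(94931877133)) dθ = log(94931877133^π).

Therefore ∬_D (14/(x^2 + y^2 + 1)) dA = log(94931877133^π).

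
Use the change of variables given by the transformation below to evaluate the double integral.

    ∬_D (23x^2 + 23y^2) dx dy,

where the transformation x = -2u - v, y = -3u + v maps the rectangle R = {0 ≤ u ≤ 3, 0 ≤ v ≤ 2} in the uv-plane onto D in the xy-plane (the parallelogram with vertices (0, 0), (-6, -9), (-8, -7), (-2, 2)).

Compute the Jacobian determinant of (x, y) with respect to (u, v):

    ∂(x,y)/∂(u,v) = | -2  -1 | = (-2)(1) - (-1)(-3) = -5.
                   | -3  1 |

Its absolute value is |J| = 5 (the area scaling factor).

Substituting x = -2u - v, y = -3u + v into the integrand,

    23x^2 + 23y^2 → 299u^2 - 46u v + 46v^2,

so the integral becomes

    ∬_R (299u^2 - 46u v + 46v^2) · |J| du dv = ∫_0^3 ∫_0^2 (1495u^2 - 230u v + 230v^2) dv du.

Inner (v): 2990u^2 - 460u + 1840/3.
Outer (u): 26680.

Therefore ∬_D (23x^2 + 23y^2) dx dy = 26680.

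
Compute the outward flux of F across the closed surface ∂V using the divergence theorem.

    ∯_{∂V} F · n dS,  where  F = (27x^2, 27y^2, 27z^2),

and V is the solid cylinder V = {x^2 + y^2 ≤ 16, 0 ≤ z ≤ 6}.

By the divergence theorem,

    ∯_{∂V} F · n dS = ∭_V (∇ · F) dV.

Compute the divergence:
    ∇ · F = ∂F_x/∂x + ∂F_y/∂y + ∂F_z/∂z = 54x + 54y + 54z.

In cylindrical coordinates, x = r cos(θ), y = r sin(θ), z = z, dV = r dr dθ dz, with 0 ≤ r ≤ 4, 0 ≤ θ ≤ 2π, 0 ≤ z ≤ 6.

The integrand, after substitution and multiplying by the volume element, becomes (54sqrt(2)r sin(θ + π/4) + 54z) · r, so

    ∭_V (∇·F) dV = ∫_0^{2π} ∫_0^{4} ∫_0^{6} (54sqrt(2)r sin(θ + π/4) + 54z) · r dz dr dθ.

Inner (z from 0 to 6): 324r (sqrt(2)r sin(θ + π/4) + 3).
Middle (r from 0 to 4): 6912sqrt(2)sin(θ + π/4) + 7776.
Outer (θ from 0 to 2π): 15552π.

Therefore ∯_{∂V} F · n dS = 15552π.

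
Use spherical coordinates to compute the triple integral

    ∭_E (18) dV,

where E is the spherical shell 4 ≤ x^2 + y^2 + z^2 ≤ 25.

In spherical coordinates, x = ρ sin(φ) cos(θ), y = ρ sin(φ) sin(θ), z = ρ cos(φ), and dV = ρ^2 sin(φ) dρ dφ dθ.

The integrand becomes 18, so

    ∭_E (18) dV = ∫_{0}^{2π} ∫_{0}^{π} ∫_{2}^{5} (18) · ρ^2 sin(φ) dρ dφ dθ.

Inner (ρ): 702sin(φ).
Middle (φ): 1404.
Outer (θ): 2808π.

Therefore the triple integral equals 2808π.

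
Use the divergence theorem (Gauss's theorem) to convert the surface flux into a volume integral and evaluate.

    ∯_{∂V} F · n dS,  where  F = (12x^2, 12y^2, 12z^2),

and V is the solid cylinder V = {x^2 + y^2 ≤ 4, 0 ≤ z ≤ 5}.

By the divergence theorem,

    ∯_{∂V} F · n dS = ∭_V (∇ · F) dV.

Compute the divergence:
    ∇ · F = ∂F_x/∂x + ∂F_y/∂y + ∂F_z/∂z = 24x + 24y + 24z.

In cylindrical coordinates, x = r cos(θ), y = r sin(θ), z = z, dV = r dr dθ dz, with 0 ≤ r ≤ 2, 0 ≤ θ ≤ 2π, 0 ≤ z ≤ 5.

The integrand, after substitution and multiplying by the volume element, becomes (24sqrt(2)r sin(θ + π/4) + 24z) · r, so

    ∭_V (∇·F) dV = ∫_0^{2π} ∫_0^{2} ∫_0^{5} (24sqrt(2)r sin(θ + π/4) + 24z) · r dz dr dθ.

Inner (z from 0 to 5): 60r (2sqrt(2)r sin(θ + π/4) + 5).
Middle (r from 0 to 2): 320sqrt(2)sin(θ + π/4) + 600.
Outer (θ from 0 to 2π): 1200π.

Therefore ∯_{∂V} F · n dS = 1200π.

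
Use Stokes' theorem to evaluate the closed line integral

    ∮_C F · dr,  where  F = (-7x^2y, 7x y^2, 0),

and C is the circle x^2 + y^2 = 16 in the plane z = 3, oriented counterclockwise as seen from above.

Let S be the flat disk x^2 + y^2 ≤ 16 in the plane z = 3, with upward unit normal n̂ = ẑ. By Stokes' theorem,

    ∮_C F · dr = ∬_S (∇ × F) · n̂ dS = ∬_D (curl F)_z dA,

where D is the disk x^2 + y^2 ≤ 16.

Compute the curl of F = (-7x^2y, 7x y^2, 0):
    (∇ × F)_x = ∂F_z/∂y - ∂F_y/∂z = 0,
    (∇ × F)_y = ∂F_x/∂z - ∂F_z/∂x = 0,
    (∇ × F)_z = ∂F_y/∂x - ∂F_x/∂y = 7x^2 + 7y^2.

On z = 3, (curl F)_z = 7x^2 + 7y^2.

Convert to polar (x = r cos θ, y = r sin θ, dA = r dr dθ); the integrand becomes 7r^2, so

    ∬_D (curl F)_z dA = ∫_0^{2π} ∫_0^{4} (7r^2) · r dr dθ.

Inner (r from 0 to 4): 448.
Outer (θ from 0 to 2π): 896π.

Therefore ∮_C F · dr = 896π.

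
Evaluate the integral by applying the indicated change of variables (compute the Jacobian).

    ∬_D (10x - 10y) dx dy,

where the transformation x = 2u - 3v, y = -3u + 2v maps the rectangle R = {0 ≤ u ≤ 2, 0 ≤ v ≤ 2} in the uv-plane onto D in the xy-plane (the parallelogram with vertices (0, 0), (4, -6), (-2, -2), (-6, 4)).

Compute the Jacobian determinant of (x, y) with respect to (u, v):

    ∂(x,y)/∂(u,v) = | 2  -3 | = (2)(2) - (-3)(-3) = -5.
                   | -3  2 |

Its absolute value is |J| = 5 (the area scaling factor).

Substituting x = 2u - 3v, y = -3u + 2v into the integrand,

    10x - 10y → 50u - 50v,

so the integral becomes

    ∬_R (50u - 50v) · |J| du dv = ∫_0^2 ∫_0^2 (250u - 250v) dv du.

Inner (v): 500u - 500.
Outer (u): 0.

Therefore ∬_D (10x - 10y) dx dy = 0.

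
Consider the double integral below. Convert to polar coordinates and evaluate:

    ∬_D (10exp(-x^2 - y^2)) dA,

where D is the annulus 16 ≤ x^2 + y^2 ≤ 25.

The region D is 4 ≤ r ≤ 5, 0 ≤ θ ≤ 2π in polar coordinates, where x = r cos(θ), y = r sin(θ), and dA = r dr dθ.

Under the substitution, the integrand becomes 10exp(-r^2), so

    ∬_D (10exp(-x^2 - y^2)) dA = ∫_{0}^{2π} ∫_{4}^{5} (10exp(-r^2)) · r dr dθ.

Inner integral (in r): ∫_{4}^{5} (10exp(-r^2)) · r dr = -(5 - 5exp(9))exp(-25).

Outer integral (in θ): ∫_{0}^{2π} (-(5 - 5exp(9))exp(-25)) dθ = -10π (1 - exp(9))exp(-25).

Therefore ∬_D (10exp(-x^2 - y^2)) dA = -10π (1 - exp(9))exp(-25).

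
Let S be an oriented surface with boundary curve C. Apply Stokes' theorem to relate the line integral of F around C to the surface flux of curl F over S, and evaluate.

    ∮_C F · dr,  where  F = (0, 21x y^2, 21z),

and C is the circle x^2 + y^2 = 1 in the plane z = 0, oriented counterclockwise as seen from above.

Let S be the flat disk x^2 + y^2 ≤ 1 in the plane z = 0, with upward unit normal n̂ = ẑ. By Stokes' theorem,

    ∮_C F · dr = ∬_S (∇ × F) · n̂ dS = ∬_D (curl F)_z dA,

where D is the disk x^2 + y^2 ≤ 1.

Compute the curl of F = (0, 21x y^2, 21z):
    (∇ × F)_x = ∂F_z/∂y - ∂F_y/∂z = 0,
    (∇ × F)_y = ∂F_x/∂z - ∂F_z/∂x = 0,
    (∇ × F)_z = ∂F_y/∂x - ∂F_x/∂y = 21y^2.

On z = 0, (curl F)_z = 21y^2.

Convert to polar (x = r cos θ, y = r sin θ, dA = r dr dθ); the integrand becomes 21r^2sin(θ)^2, so

    ∬_D (curl F)_z dA = ∫_0^{2π} ∫_0^{1} (21r^2sin(θ)^2) · r dr dθ.

Inner (r from 0 to 1): 21sin(θ)^2/4.
Outer (θ from 0 to 2π): 21π/4.

Therefore ∮_C F · dr = 21π/4.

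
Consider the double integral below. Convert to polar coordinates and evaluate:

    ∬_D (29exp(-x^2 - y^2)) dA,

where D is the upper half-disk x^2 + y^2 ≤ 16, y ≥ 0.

The region D is 0 ≤ r ≤ 4, 0 ≤ θ ≤ π in polar coordinates, where x = r cos(θ), y = r sin(θ), and dA = r dr dθ.

Under the substitution, the integrand becomes 29exp(-r^2), so

    ∬_D (29exp(-x^2 - y^2)) dA = ∫_{0}^{π} ∫_{0}^{4} (29exp(-r^2)) · r dr dθ.

Inner integral (in r): ∫_{0}^{4} (29exp(-r^2)) · r dr = 29/2 - 29exp(-16)/2.

Outer integral (in θ): ∫_{0}^{π} (29/2 - 29exp(-16)/2) dθ = -29π (1 - exp(16))exp(-16)/2.

Therefore ∬_D (29exp(-x^2 - y^2)) dA = -29π (1 - exp(16))exp(-16)/2.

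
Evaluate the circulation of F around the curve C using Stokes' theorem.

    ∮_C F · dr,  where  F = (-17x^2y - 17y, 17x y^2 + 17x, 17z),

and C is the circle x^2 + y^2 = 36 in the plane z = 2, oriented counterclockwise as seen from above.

Let S be the flat disk x^2 + y^2 ≤ 36 in the plane z = 2, with upward unit normal n̂ = ẑ. By Stokes' theorem,

    ∮_C F · dr = ∬_S (∇ × F) · n̂ dS = ∬_D (curl F)_z dA,

where D is the disk x^2 + y^2 ≤ 36.

Compute the curl of F = (-17x^2y - 17y, 17x y^2 + 17x, 17z):
    (∇ × F)_x = ∂F_z/∂y - ∂F_y/∂z = 0,
    (∇ × F)_y = ∂F_x/∂z - ∂F_z/∂x = 0,
    (∇ × F)_z = ∂F_y/∂x - ∂F_x/∂y = 17x^2 + 17y^2 + 34.

On z = 2, (curl F)_z = 17x^2 + 17y^2 + 34.

Convert to polar (x = r cos θ, y = r sin θ, dA = r dr dθ); the integrand becomes 17r^2 + 34, so

    ∬_D (curl F)_z dA = ∫_0^{2π} ∫_0^{6} (17r^2 + 34) · r dr dθ.

Inner (r from 0 to 6): 6120.
Outer (θ from 0 to 2π): 12240π.

Therefore ∮_C F · dr = 12240π.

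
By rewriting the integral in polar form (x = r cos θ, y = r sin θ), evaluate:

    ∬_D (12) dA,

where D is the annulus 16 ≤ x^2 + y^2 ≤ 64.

The region D is 4 ≤ r ≤ 8, 0 ≤ θ ≤ 2π in polar coordinates, where x = r cos(θ), y = r sin(θ), and dA = r dr dθ.

Under the substitution, the integrand becomes 12, so

    ∬_D (12) dA = ∫_{0}^{2π} ∫_{4}^{8} (12) · r dr dθ.

Inner integral (in r): ∫_{4}^{8} (12) · r dr = 288.

Outer integral (in θ): ∫_{0}^{2π} (288) dθ = 576π.

Therefore ∬_D (12) dA = 576π.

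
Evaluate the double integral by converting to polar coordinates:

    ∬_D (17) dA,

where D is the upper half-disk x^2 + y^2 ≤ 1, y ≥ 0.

The region D is 0 ≤ r ≤ 1, 0 ≤ θ ≤ π in polar coordinates, where x = r cos(θ), y = r sin(θ), and dA = r dr dθ.

Under the substitution, the integrand becomes 17, so

    ∬_D (17) dA = ∫_{0}^{π} ∫_{0}^{1} (17) · r dr dθ.

Inner integral (in r): ∫_{0}^{1} (17) · r dr = 17/2.

Outer integral (in θ): ∫_{0}^{π} (17/2) dθ = 17π/2.

Therefore ∬_D (17) dA = 17π/2.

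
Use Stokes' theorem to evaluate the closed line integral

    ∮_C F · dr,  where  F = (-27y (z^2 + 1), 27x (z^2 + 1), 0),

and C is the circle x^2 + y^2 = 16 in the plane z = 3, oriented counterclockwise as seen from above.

Let S be the flat disk x^2 + y^2 ≤ 16 in the plane z = 3, with upward unit normal n̂ = ẑ. By Stokes' theorem,

    ∮_C F · dr = ∬_S (∇ × F) · n̂ dS = ∬_D (curl F)_z dA,

where D is the disk x^2 + y^2 ≤ 16.

Compute the curl of F = (-27y (z^2 + 1), 27x (z^2 + 1), 0):
    (∇ × F)_x = ∂F_z/∂y - ∂F_y/∂z = -54x z,
    (∇ × F)_y = ∂F_x/∂z - ∂F_z/∂x = -54y z,
    (∇ × F)_z = ∂F_y/∂x - ∂F_x/∂y = 54z^2 + 54.

On z = 3, (curl F)_z = 540.

Convert to polar (x = r cos θ, y = r sin θ, dA = r dr dθ); the integrand becomes 540, so

    ∬_D (curl F)_z dA = ∫_0^{2π} ∫_0^{4} (540) · r dr dθ.

Inner (r from 0 to 4): 4320.
Outer (θ from 0 to 2π): 8640π.

Therefore ∮_C F · dr = 8640π.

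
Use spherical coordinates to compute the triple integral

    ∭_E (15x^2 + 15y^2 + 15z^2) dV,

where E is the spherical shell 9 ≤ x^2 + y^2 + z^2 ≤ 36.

In spherical coordinates, x = ρ sin(φ) cos(θ), y = ρ sin(φ) sin(θ), z = ρ cos(φ), and dV = ρ^2 sin(φ) dρ dφ dθ.

The integrand becomes 15ρ^2, so

    ∭_E (15x^2 + 15y^2 + 15z^2) dV = ∫_{0}^{2π} ∫_{0}^{π} ∫_{3}^{6} (15ρ^2) · ρ^2 sin(φ) dρ dφ dθ.

Inner (ρ): 22599sin(φ).
Middle (φ): 45198.
Outer (θ): 90396π.

Therefore the triple integral equals 90396π.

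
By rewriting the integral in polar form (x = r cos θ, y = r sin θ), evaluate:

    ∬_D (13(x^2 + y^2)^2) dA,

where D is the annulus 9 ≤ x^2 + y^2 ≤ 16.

The region D is 3 ≤ r ≤ 4, 0 ≤ θ ≤ 2π in polar coordinates, where x = r cos(θ), y = r sin(θ), and dA = r dr dθ.

Under the substitution, the integrand becomes 13r^4, so

    ∬_D (13(x^2 + y^2)^2) dA = ∫_{0}^{2π} ∫_{3}^{4} (13r^4) · r dr dθ.

Inner integral (in r): ∫_{3}^{4} (13r^4) · r dr = 43771/6.

Outer integral (in θ): ∫_{0}^{2π} (43771/6) dθ = 43771π/3.

Therefore ∬_D (13(x^2 + y^2)^2) dA = 43771π/3.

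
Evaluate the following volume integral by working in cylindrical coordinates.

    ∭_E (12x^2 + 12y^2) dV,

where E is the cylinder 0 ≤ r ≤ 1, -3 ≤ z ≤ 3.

In cylindrical coordinates, x = r cos(θ), y = r sin(θ), z = z, and dV = r dr dθ dz.

The integrand becomes 12r^2, so

    ∭_E (12x^2 + 12y^2) dV = ∫_{0}^{2π} ∫_{0}^{1} ∫_{-3}^{3} (12r^2) · r dz dr dθ.

Inner (z): 72r^3.
Middle (r from 0 to 1): 18.
Outer (θ): 36π.

Therefore the triple integral equals 36π.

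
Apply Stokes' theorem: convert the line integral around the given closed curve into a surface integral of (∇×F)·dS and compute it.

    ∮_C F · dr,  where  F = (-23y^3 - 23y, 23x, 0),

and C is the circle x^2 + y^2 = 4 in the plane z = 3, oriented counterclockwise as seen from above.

Let S be the flat disk x^2 + y^2 ≤ 4 in the plane z = 3, with upward unit normal n̂ = ẑ. By Stokes' theorem,

    ∮_C F · dr = ∬_S (∇ × F) · n̂ dS = ∬_D (curl F)_z dA,

where D is the disk x^2 + y^2 ≤ 4.

Compute the curl of F = (-23y^3 - 23y, 23x, 0):
    (∇ × F)_x = ∂F_z/∂y - ∂F_y/∂z = 0,
    (∇ × F)_y = ∂F_x/∂z - ∂F_z/∂x = 0,
    (∇ × F)_z = ∂F_y/∂x - ∂F_x/∂y = 69y^2 + 46.

On z = 3, (curl F)_z = 69y^2 + 46.

Convert to polar (x = r cos θ, y = r sin θ, dA = r dr dθ); the integrand becomes 69r^2sin(θ)^2 + 46, so

    ∬_D (curl F)_z dA = ∫_0^{2π} ∫_0^{2} (69r^2sin(θ)^2 + 46) · r dr dθ.

Inner (r from 0 to 2): 276sin(θ)^2 + 92.
Outer (θ from 0 to 2π): 460π.

Therefore ∮_C F · dr = 460π.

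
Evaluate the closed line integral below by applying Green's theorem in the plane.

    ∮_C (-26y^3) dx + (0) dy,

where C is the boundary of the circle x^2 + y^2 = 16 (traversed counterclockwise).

Green's theorem converts the closed line integral into a double integral over the enclosed region D:

    ∮_C P dx + Q dy = ∬_D (∂Q/∂x - ∂P/∂y) dA.

Here P = -26y^3, Q = 0, so

    ∂Q/∂x = 0,    ∂P/∂y = -78y^2,
    ∂Q/∂x - ∂P/∂y = 78y^2.

D is the region x^2 + y^2 ≤ 16. Evaluating the double integral:

In polar coordinates (x = r cos θ, y = r sin θ, dA = r dr dθ) the integrand becomes 78r^2sin(θ)^2, so

    ∬_D (78y^2) dA = ∫_0^{2π} ∫_0^{4} (78r^2sin(θ)^2) · r dr dθ.

Inner (r from 0 to 4): 4992sin(θ)^2.
Outer (θ from 0 to 2π): 4992π.

Therefore ∮_C P dx + Q dy = 4992π.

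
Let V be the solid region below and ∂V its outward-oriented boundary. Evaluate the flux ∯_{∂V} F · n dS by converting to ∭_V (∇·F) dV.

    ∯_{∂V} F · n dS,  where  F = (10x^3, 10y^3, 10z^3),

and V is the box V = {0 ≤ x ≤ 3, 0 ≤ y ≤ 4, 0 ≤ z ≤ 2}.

By the divergence theorem,

    ∯_{∂V} F · n dS = ∭_V (∇ · F) dV.

Compute the divergence:
    ∇ · F = ∂F_x/∂x + ∂F_y/∂y + ∂F_z/∂z = 30x^2 + 30y^2 + 30z^2.

V is a rectangular box, so dV = dx dy dz with 0 ≤ x ≤ 3, 0 ≤ y ≤ 4, 0 ≤ z ≤ 2.

Integrate (30x^2 + 30y^2 + 30z^2) over V as an iterated integral:

    ∭_V (∇·F) dV = ∫_0^{3} ∫_0^{4} ∫_0^{2} (30x^2 + 30y^2 + 30z^2) dz dy dx.

Inner (z from 0 to 2): 60x^2 + 60y^2 + 80.
Middle (y from 0 to 4): 240x^2 + 1600.
Outer (x from 0 to 3): 6960.

Therefore ∯_{∂V} F · n dS = 6960.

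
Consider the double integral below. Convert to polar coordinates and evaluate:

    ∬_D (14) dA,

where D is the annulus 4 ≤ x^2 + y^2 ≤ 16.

The region D is 2 ≤ r ≤ 4, 0 ≤ θ ≤ 2π in polar coordinates, where x = r cos(θ), y = r sin(θ), and dA = r dr dθ.

Under the substitution, the integrand becomes 14, so

    ∬_D (14) dA = ∫_{0}^{2π} ∫_{2}^{4} (14) · r dr dθ.

Inner integral (in r): ∫_{2}^{4} (14) · r dr = 84.

Outer integral (in θ): ∫_{0}^{2π} (84) dθ = 168π.

Therefore ∬_D (14) dA = 168π.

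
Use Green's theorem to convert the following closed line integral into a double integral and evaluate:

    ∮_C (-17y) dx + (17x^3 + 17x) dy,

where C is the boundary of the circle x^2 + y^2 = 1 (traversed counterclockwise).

Green's theorem converts the closed line integral into a double integral over the enclosed region D:

    ∮_C P dx + Q dy = ∬_D (∂Q/∂x - ∂P/∂y) dA.

Here P = -17y, Q = 17x^3 + 17x, so

    ∂Q/∂x = 51x^2 + 17,    ∂P/∂y = -17,
    ∂Q/∂x - ∂P/∂y = 51x^2 + 34.

D is the region x^2 + y^2 ≤ 1. Evaluating the double integral:

In polar coordinates (x = r cos θ, y = r sin θ, dA = r dr dθ) the integrand becomes 51r^2cos(θ)^2 + 34, so

    ∬_D (51x^2 + 34) dA = ∫_0^{2π} ∫_0^{1} (51r^2cos(θ)^2 + 34) · r dr dθ.

Inner (r from 0 to 1): 51cos(θ)^2/4 + 17.
Outer (θ from 0 to 2π): 187π/4.

Therefore ∮_C P dx + Q dy = 187π/4.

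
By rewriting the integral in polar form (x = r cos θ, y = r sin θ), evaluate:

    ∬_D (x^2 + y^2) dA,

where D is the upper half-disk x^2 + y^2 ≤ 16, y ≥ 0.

The region D is 0 ≤ r ≤ 4, 0 ≤ θ ≤ π in polar coordinates, where x = r cos(θ), y = r sin(θ), and dA = r dr dθ.

Under the substitution, the integrand becomes r^2, so

    ∬_D (x^2 + y^2) dA = ∫_{0}^{π} ∫_{0}^{4} (r^2) · r dr dθ.

Inner integral (in r): ∫_{0}^{4} (r^2) · r dr = 64.

Outer integral (in θ): ∫_{0}^{π} (64) dθ = 64π.

Therefore ∬_D (x^2 + y^2) dA = 64π.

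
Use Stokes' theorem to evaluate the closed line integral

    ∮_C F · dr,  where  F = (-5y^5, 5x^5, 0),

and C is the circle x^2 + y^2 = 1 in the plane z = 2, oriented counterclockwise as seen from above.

Let S be the flat disk x^2 + y^2 ≤ 1 in the plane z = 2, with upward unit normal n̂ = ẑ. By Stokes' theorem,

    ∮_C F · dr = ∬_S (∇ × F) · n̂ dS = ∬_D (curl F)_z dA,

where D is the disk x^2 + y^2 ≤ 1.

Compute the curl of F = (-5y^5, 5x^5, 0):
    (∇ × F)_x = ∂F_z/∂y - ∂F_y/∂z = 0,
    (∇ × F)_y = ∂F_x/∂z - ∂F_z/∂x = 0,
    (∇ × F)_z = ∂F_y/∂x - ∂F_x/∂y = 25x^4 + 25y^4.

On z = 2, (curl F)_z = 25x^4 + 25y^4.

Convert to polar (x = r cos θ, y = r sin θ, dA = r dr dθ); the integrand becomes 25r^4(sin(θ)^4 + cos(θ)^4), so

    ∬_D (curl F)_z dA = ∫_0^{2π} ∫_0^{1} (25r^4(sin(θ)^4 + cos(θ)^4)) · r dr dθ.

Inner (r from 0 to 1): 25sin(θ)^4/6 + 25cos(θ)^4/6.
Outer (θ from 0 to 2π): 25π/4.

Therefore ∮_C F · dr = 25π/4.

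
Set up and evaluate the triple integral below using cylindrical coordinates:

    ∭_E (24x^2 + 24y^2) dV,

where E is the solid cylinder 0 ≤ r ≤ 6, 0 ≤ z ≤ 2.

In cylindrical coordinates, x = r cos(θ), y = r sin(θ), z = z, and dV = r dr dθ dz.

The integrand becomes 24r^2, so

    ∭_E (24x^2 + 24y^2) dV = ∫_{0}^{2π} ∫_{0}^{6} ∫_{0}^{2} (24r^2) · r dz dr dθ.

Inner (z): 48r^3.
Middle (r from 0 to 6): 15552.
Outer (θ): 31104π.

Therefore the triple integral equals 31104π.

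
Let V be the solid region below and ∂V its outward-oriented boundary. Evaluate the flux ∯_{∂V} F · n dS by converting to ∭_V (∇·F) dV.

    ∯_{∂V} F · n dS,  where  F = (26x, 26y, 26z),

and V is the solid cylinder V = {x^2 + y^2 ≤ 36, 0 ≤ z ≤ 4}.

By the divergence theorem,

    ∯_{∂V} F · n dS = ∭_V (∇ · F) dV.

Compute the divergence:
    ∇ · F = ∂F_x/∂x + ∂F_y/∂y + ∂F_z/∂z = 26 + 26 + 26 = 78.

In cylindrical coordinates, x = r cos(θ), y = r sin(θ), z = z, dV = r dr dθ dz, with 0 ≤ r ≤ 6, 0 ≤ θ ≤ 2π, 0 ≤ z ≤ 4.

The integrand, after substitution and multiplying by the volume element, becomes (78) · r, so

    ∭_V (∇·F) dV = ∫_0^{2π} ∫_0^{6} ∫_0^{4} (78) · r dz dr dθ.

Inner (z from 0 to 4): 312r.
Middle (r from 0 to 6): 5616.
Outer (θ from 0 to 2π): 11232π.

Therefore ∯_{∂V} F · n dS = 11232π.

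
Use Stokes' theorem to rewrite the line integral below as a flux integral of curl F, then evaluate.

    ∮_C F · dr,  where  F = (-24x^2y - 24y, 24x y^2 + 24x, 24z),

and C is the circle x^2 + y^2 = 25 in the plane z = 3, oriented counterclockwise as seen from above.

Let S be the flat disk x^2 + y^2 ≤ 25 in the plane z = 3, with upward unit normal n̂ = ẑ. By Stokes' theorem,

    ∮_C F · dr = ∬_S (∇ × F) · n̂ dS = ∬_D (curl F)_z dA,

where D is the disk x^2 + y^2 ≤ 25.

Compute the curl of F = (-24x^2y - 24y, 24x y^2 + 24x, 24z):
    (∇ × F)_x = ∂F_z/∂y - ∂F_y/∂z = 0,
    (∇ × F)_y = ∂F_x/∂z - ∂F_z/∂x = 0,
    (∇ × F)_z = ∂F_y/∂x - ∂F_x/∂y = 24x^2 + 24y^2 + 48.

On z = 3, (curl F)_z = 24x^2 + 24y^2 + 48.

Convert to polar (x = r cos θ, y = r sin θ, dA = r dr dθ); the integrand becomes 24r^2 + 48, so

    ∬_D (curl F)_z dA = ∫_0^{2π} ∫_0^{5} (24r^2 + 48) · r dr dθ.

Inner (r from 0 to 5): 4350.
Outer (θ from 0 to 2π): 8700π.

Therefore ∮_C F · dr = 8700π.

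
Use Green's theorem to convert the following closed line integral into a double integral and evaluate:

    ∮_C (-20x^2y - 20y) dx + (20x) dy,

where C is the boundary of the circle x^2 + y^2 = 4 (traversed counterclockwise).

Green's theorem converts the closed line integral into a double integral over the enclosed region D:

    ∮_C P dx + Q dy = ∬_D (∂Q/∂x - ∂P/∂y) dA.

Here P = -20x^2y - 20y, Q = 20x, so

    ∂Q/∂x = 20,    ∂P/∂y = -20x^2 - 20,
    ∂Q/∂x - ∂P/∂y = 20x^2 + 40.

D is the region x^2 + y^2 ≤ 4. Evaluating the double integral:

In polar coordinates (x = r cos θ, y = r sin θ, dA = r dr dθ) the integrand becomes 20r^2cos(θ)^2 + 40, so

    ∬_D (20x^2 + 40) dA = ∫_0^{2π} ∫_0^{2} (20r^2cos(θ)^2 + 40) · r dr dθ.

Inner (r from 0 to 2): 80cos(θ)^2 + 80.
Outer (θ from 0 to 2π): 240π.

Therefore ∮_C P dx + Q dy = 240π.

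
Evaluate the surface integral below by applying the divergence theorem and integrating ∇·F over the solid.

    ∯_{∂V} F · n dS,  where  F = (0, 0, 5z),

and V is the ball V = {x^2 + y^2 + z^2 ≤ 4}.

By the divergence theorem,

    ∯_{∂V} F · n dS = ∭_V (∇ · F) dV.

Compute the divergence:
    ∇ · F = ∂F_x/∂x + ∂F_y/∂y + ∂F_z/∂z = 0 + 0 + 5 = 5.

In spherical coordinates, x = ρ sin(φ) cos(θ), y = ρ sin(φ) sin(θ), z = ρ cos(φ), dV = ρ^2 sin(φ) dρ dφ dθ, with 0 ≤ ρ ≤ 2, 0 ≤ φ ≤ π, 0 ≤ θ ≤ 2π.

The integrand, after substitution and multiplying by the volume element, becomes (5) · ρ^2 sin(φ), so

    ∭_V (∇·F) dV = ∫_0^{2π} ∫_0^{π} ∫_0^{2} (5) · ρ^2 sin(φ) dρ dφ dθ.

Inner (ρ from 0 to 2): 40sin(φ)/3.
Middle (φ from 0 to π): 80/3.
Outer (θ from 0 to 2π): 160π/3.

Therefore ∯_{∂V} F · n dS = 160π/3.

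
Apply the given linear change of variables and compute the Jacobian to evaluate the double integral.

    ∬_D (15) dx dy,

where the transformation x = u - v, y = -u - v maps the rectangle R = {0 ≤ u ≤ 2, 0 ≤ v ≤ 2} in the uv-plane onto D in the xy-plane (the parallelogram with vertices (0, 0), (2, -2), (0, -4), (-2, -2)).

Compute the Jacobian determinant of (x, y) with respect to (u, v):

    ∂(x,y)/∂(u,v) = | 1  -1 | = (1)(-1) - (-1)(-1) = -2.
                   | -1  -1 |

Its absolute value is |J| = 2 (the area scaling factor).

Substituting x = u - v, y = -u - v into the integrand,

    15 → 15,

so the integral becomes

    ∬_R (15) · |J| du dv = ∫_0^2 ∫_0^2 (30) dv du.

Inner (v): 60.
Outer (u): 120.

Therefore ∬_D (15) dx dy = 120.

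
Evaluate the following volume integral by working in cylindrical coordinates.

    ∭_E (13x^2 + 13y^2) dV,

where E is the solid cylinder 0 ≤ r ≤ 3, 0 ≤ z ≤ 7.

In cylindrical coordinates, x = r cos(θ), y = r sin(θ), z = z, and dV = r dr dθ dz.

The integrand becomes 13r^2, so

    ∭_E (13x^2 + 13y^2) dV = ∫_{0}^{2π} ∫_{0}^{3} ∫_{0}^{7} (13r^2) · r dz dr dθ.

Inner (z): 91r^3.
Middle (r from 0 to 3): 7371/4.
Outer (θ): 7371π/2.

Therefore the triple integral equals 7371π/2.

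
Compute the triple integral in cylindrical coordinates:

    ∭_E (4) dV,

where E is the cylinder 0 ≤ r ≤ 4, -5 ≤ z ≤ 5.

In cylindrical coordinates, x = r cos(θ), y = r sin(θ), z = z, and dV = r dr dθ dz.

The integrand becomes 4, so

    ∭_E (4) dV = ∫_{0}^{2π} ∫_{0}^{4} ∫_{-5}^{5} (4) · r dz dr dθ.

Inner (z): 40r.
Middle (r from 0 to 4): 320.
Outer (θ): 640π.

Therefore the triple integral equals 640π.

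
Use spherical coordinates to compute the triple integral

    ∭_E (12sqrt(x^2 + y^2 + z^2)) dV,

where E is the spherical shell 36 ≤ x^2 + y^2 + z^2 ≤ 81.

In spherical coordinates, x = ρ sin(φ) cos(θ), y = ρ sin(φ) sin(θ), z = ρ cos(φ), and dV = ρ^2 sin(φ) dρ dφ dθ.

The integrand becomes 12ρ, so

    ∭_E (12sqrt(x^2 + y^2 + z^2)) dV = ∫_{0}^{2π} ∫_{0}^{π} ∫_{6}^{9} (12ρ) · ρ^2 sin(φ) dρ dφ dθ.

Inner (ρ): 15795sin(φ).
Middle (φ): 31590.
Outer (θ): 63180π.

Therefore the triple integral equals 63180π.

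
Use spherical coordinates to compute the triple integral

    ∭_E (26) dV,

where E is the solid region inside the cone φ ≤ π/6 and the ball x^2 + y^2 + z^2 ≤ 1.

In spherical coordinates, x = ρ sin(φ) cos(θ), y = ρ sin(φ) sin(θ), z = ρ cos(φ), and dV = ρ^2 sin(φ) dρ dφ dθ.

The integrand becomes 26, so

    ∭_E (26) dV = ∫_{0}^{2π} ∫_{0}^{π/6} ∫_{0}^{1} (26) · ρ^2 sin(φ) dρ dφ dθ.

Inner (ρ): 26sin(φ)/3.
Middle (φ): 26/3 - 13sqrt(3)/3.
Outer (θ): 26π (2 - sqrt(3))/3.

Therefore the triple integral equals 26π (2 - sqrt(3))/3.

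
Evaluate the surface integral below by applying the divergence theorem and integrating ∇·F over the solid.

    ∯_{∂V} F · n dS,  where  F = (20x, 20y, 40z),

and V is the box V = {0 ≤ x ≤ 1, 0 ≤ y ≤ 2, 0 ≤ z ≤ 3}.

By the divergence theorem,

    ∯_{∂V} F · n dS = ∭_V (∇ · F) dV.

Compute the divergence:
    ∇ · F = ∂F_x/∂x + ∂F_y/∂y + ∂F_z/∂z = 20 + 20 + 40 = 80.

V is a rectangular box, so dV = dx dy dz with 0 ≤ x ≤ 1, 0 ≤ y ≤ 2, 0 ≤ z ≤ 3.

Integrate (80) over V as an iterated integral:

    ∭_V (∇·F) dV = ∫_0^{1} ∫_0^{2} ∫_0^{3} (80) dz dy dx.

Inner (z from 0 to 3): 240.
Middle (y from 0 to 2): 480.
Outer (x from 0 to 1): 480.

Therefore ∯_{∂V} F · n dS = 480.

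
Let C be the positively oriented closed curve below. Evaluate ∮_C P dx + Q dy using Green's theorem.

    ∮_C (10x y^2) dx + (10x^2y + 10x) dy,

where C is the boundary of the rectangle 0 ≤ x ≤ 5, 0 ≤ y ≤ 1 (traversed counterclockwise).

Green's theorem converts the closed line integral into a double integral over the enclosed region D:

    ∮_C P dx + Q dy = ∬_D (∂Q/∂x - ∂P/∂y) dA.

Here P = 10x y^2, Q = 10x^2y + 10x, so

    ∂Q/∂x = 20x y + 10,    ∂P/∂y = 20x y,
    ∂Q/∂x - ∂P/∂y = 10.

D is the region 0 ≤ x ≤ 5, 0 ≤ y ≤ 1. Evaluating the double integral:

    ∬_D (10) dA = ∫_0^{5} ∫_0^{1} (10) dy dx.

Inner (y from 0 to 1): 10.
Outer (x from 0 to 5): 50.

Therefore ∮_C P dx + Q dy = 50.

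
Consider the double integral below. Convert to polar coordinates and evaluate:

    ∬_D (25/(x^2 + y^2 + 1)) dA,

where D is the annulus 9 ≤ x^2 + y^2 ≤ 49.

The region D is 3 ≤ r ≤ 7, 0 ≤ θ ≤ 2π in polar coordinates, where x = r cos(θ), y = r sin(θ), and dA = r dr dθ.

Under the substitution, the integrand becomes 25/(r^2 + 1), so

    ∬_D (25/(x^2 + y^2 + 1)) dA = ∫_{0}^{2π} ∫_{3}^{7} (25/(r^2 + 1)) · r dr dθ.

Inner integral (in r): ∫_{3}^{7} (25/(r^2 + 1)) · r dr = 25log(5)/2.

Outer integral (in θ): ∫_{0}^{2π} (25log(5)/2) dθ = 25π log(5).

Therefore ∬_D (25/(x^2 + y^2 + 1)) dA = 25π log(5).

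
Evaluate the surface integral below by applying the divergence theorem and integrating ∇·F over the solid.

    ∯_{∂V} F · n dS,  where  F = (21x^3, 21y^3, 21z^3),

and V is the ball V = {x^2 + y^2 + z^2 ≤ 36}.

By the divergence theorem,

    ∯_{∂V} F · n dS = ∭_V (∇ · F) dV.

Compute the divergence:
    ∇ · F = ∂F_x/∂x + ∂F_y/∂y + ∂F_z/∂z = 63x^2 + 63y^2 + 63z^2.

In spherical coordinates, x = ρ sin(φ) cos(θ), y = ρ sin(φ) sin(θ), z = ρ cos(φ), dV = ρ^2 sin(φ) dρ dφ dθ, with 0 ≤ ρ ≤ 6, 0 ≤ φ ≤ π, 0 ≤ θ ≤ 2π.

The integrand, after substitution and multiplying by the volume element, becomes (63ρ^2) · ρ^2 sin(φ), so

    ∭_V (∇·F) dV = ∫_0^{2π} ∫_0^{π} ∫_0^{6} (63ρ^2) · ρ^2 sin(φ) dρ dφ dθ.

Inner (ρ from 0 to 6): 489888sin(φ)/5.
Middle (φ from 0 to π): 979776/5.
Outer (θ from 0 to 2π): 1959552π/5.

Therefore ∯_{∂V} F · n dS = 1959552π/5.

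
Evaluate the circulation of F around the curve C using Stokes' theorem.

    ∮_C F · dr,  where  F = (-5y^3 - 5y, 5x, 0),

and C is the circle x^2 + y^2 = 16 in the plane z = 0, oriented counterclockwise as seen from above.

Let S be the flat disk x^2 + y^2 ≤ 16 in the plane z = 0, with upward unit normal n̂ = ẑ. By Stokes' theorem,

    ∮_C F · dr = ∬_S (∇ × F) · n̂ dS = ∬_D (curl F)_z dA,

where D is the disk x^2 + y^2 ≤ 16.

Compute the curl of F = (-5y^3 - 5y, 5x, 0):
    (∇ × F)_x = ∂F_z/∂y - ∂F_y/∂z = 0,
    (∇ × F)_y = ∂F_x/∂z - ∂F_z/∂x = 0,
    (∇ × F)_z = ∂F_y/∂x - ∂F_x/∂y = 15y^2 + 10.

On z = 0, (curl F)_z = 15y^2 + 10.

Convert to polar (x = r cos θ, y = r sin θ, dA = r dr dθ); the integrand becomes 15r^2sin(θ)^2 + 10, so

    ∬_D (curl F)_z dA = ∫_0^{2π} ∫_0^{4} (15r^2sin(θ)^2 + 10) · r dr dθ.

Inner (r from 0 to 4): 960sin(θ)^2 + 80.
Outer (θ from 0 to 2π): 1120π.

Therefore ∮_C F · dr = 1120π.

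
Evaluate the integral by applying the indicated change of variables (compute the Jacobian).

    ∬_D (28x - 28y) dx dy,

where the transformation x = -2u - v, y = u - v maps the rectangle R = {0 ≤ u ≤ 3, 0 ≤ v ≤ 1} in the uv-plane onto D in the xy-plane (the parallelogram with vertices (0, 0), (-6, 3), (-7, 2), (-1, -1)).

Compute the Jacobian determinant of (x, y) with respect to (u, v):

    ∂(x,y)/∂(u,v) = | -2  -1 | = (-2)(-1) - (-1)(1) = 3.
                   | 1  -1 |

Its absolute value is |J| = 3 (the area scaling factor).

Substituting x = -2u - v, y = u - v into the integrand,

    28x - 28y → -84u,

so the integral becomes

    ∬_R (-84u) · |J| du dv = ∫_0^3 ∫_0^1 (-252u) dv du.

Inner (v): -252u.
Outer (u): -1134.

Therefore ∬_D (28x - 28y) dx dy = -1134.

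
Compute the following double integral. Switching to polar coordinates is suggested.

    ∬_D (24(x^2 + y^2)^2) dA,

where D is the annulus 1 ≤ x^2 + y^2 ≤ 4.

The region D is 1 ≤ r ≤ 2, 0 ≤ θ ≤ 2π in polar coordinates, where x = r cos(θ), y = r sin(θ), and dA = r dr dθ.

Under the substitution, the integrand becomes 24r^4, so

    ∬_D (24(x^2 + y^2)^2) dA = ∫_{0}^{2π} ∫_{1}^{2} (24r^4) · r dr dθ.

Inner integral (in r): ∫_{1}^{2} (24r^4) · r dr = 252.

Outer integral (in θ): ∫_{0}^{2π} (252) dθ = 504π.

Therefore ∬_D (24(x^2 + y^2)^2) dA = 504π.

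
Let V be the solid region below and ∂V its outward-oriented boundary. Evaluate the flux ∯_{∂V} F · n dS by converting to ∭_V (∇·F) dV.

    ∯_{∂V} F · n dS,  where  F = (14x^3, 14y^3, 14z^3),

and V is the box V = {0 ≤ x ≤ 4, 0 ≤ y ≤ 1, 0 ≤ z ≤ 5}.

By the divergence theorem,

    ∯_{∂V} F · n dS = ∭_V (∇ · F) dV.

Compute the divergence:
    ∇ · F = ∂F_x/∂x + ∂F_y/∂y + ∂F_z/∂z = 42x^2 + 42y^2 + 42z^2.

V is a rectangular box, so dV = dx dy dz with 0 ≤ x ≤ 4, 0 ≤ y ≤ 1, 0 ≤ z ≤ 5.

Integrate (42x^2 + 42y^2 + 42z^2) over V as an iterated integral:

    ∭_V (∇·F) dV = ∫_0^{4} ∫_0^{1} ∫_0^{5} (42x^2 + 42y^2 + 42z^2) dz dy dx.

Inner (z from 0 to 5): 210x^2 + 210y^2 + 1750.
Middle (y from 0 to 1): 210x^2 + 1820.
Outer (x from 0 to 4): 11760.

Therefore ∯_{∂V} F · n dS = 11760.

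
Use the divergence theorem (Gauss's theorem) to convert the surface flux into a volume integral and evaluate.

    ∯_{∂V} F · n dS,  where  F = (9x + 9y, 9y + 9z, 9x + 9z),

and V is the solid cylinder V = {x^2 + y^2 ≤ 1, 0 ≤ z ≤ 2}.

By the divergence theorem,

    ∯_{∂V} F · n dS = ∭_V (∇ · F) dV.

Compute the divergence:
    ∇ · F = ∂F_x/∂x + ∂F_y/∂y + ∂F_z/∂z = 9 + 9 + 9 = 27.

In cylindrical coordinates, x = r cos(θ), y = r sin(θ), z = z, dV = r dr dθ dz, with 0 ≤ r ≤ 1, 0 ≤ θ ≤ 2π, 0 ≤ z ≤ 2.

The integrand, after substitution and multiplying by the volume element, becomes (27) · r, so

    ∭_V (∇·F) dV = ∫_0^{2π} ∫_0^{1} ∫_0^{2} (27) · r dz dr dθ.

Inner (z from 0 to 2): 54r.
Middle (r from 0 to 1): 27.
Outer (θ from 0 to 2π): 54π.

Therefore ∯_{∂V} F · n dS = 54π.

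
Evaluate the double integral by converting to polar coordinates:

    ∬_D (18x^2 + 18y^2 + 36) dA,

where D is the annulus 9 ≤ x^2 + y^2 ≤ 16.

The region D is 3 ≤ r ≤ 4, 0 ≤ θ ≤ 2π in polar coordinates, where x = r cos(θ), y = r sin(θ), and dA = r dr dθ.

Under the substitution, the integrand becomes 18r^2 + 36, so

    ∬_D (18x^2 + 18y^2 + 36) dA = ∫_{0}^{2π} ∫_{3}^{4} (18r^2 + 36) · r dr dθ.

Inner integral (in r): ∫_{3}^{4} (18r^2 + 36) · r dr = 1827/2.

Outer integral (in θ): ∫_{0}^{2π} (1827/2) dθ = 1827π.

Therefore ∬_D (18x^2 + 18y^2 + 36) dA = 1827π.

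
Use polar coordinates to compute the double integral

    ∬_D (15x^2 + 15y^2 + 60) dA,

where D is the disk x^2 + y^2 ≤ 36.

The region D is 0 ≤ r ≤ 6, 0 ≤ θ ≤ 2π in polar coordinates, where x = r cos(θ), y = r sin(θ), and dA = r dr dθ.

Under the substitution, the integrand becomes 15r^2 + 60, so

    ∬_D (15x^2 + 15y^2 + 60) dA = ∫_{0}^{2π} ∫_{0}^{6} (15r^2 + 60) · r dr dθ.

Inner integral (in r): ∫_{0}^{6} (15r^2 + 60) · r dr = 5940.

Outer integral (in θ): ∫_{0}^{2π} (5940) dθ = 11880π.

Therefore ∬_D (15x^2 + 15y^2 + 60) dA = 11880π.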